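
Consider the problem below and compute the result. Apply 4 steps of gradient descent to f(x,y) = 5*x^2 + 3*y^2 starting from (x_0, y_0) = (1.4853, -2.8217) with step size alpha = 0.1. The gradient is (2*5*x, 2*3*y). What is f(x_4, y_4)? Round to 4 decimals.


Gradient descent on f(x,y) = 5*x^2 + 3*y^2.
Starting point: (1.4853, -2.8217), alpha = 0.1
Step 1: grad_x = 2*5*1.4853 = 14.853, grad_y = 2*3*-2.8217 = -16.9302
  x_1 = 1.4853 - 0.1*14.853 = -0.0
  y_1 = -2.8217 - 0.1*-16.9302 = -1.1287
Step 2: grad_x = 2*5*-0.0 = -0.0, grad_y = 2*3*-1.1287 = -6.7721
  x_2 = -0.0 - 0.1*-0.0 = 0.0
  y_2 = -1.1287 - 0.1*-6.7721 = -0.4515
Step 3: grad_x = 2*5*0.0 = 0.0, grad_y = 2*3*-0.4515 = -2.7088
  x_3 = 0.0 - 0.1*0.0 = 0.0
  y_3 = -0.4515 - 0.1*-2.7088 = -0.1806
Step 4: grad_x = 2*5*0.0 = 0.0, grad_y = 2*3*-0.1806 = -1.0835
  x_4 = 0.0 - 0.1*0.0 = 0.0
  y_4 = -0.1806 - 0.1*-1.0835 = -0.0722
f(0.0, -0.0722) = 5*0.0^2 + 3*(-0.0722)^2 = 0.0157


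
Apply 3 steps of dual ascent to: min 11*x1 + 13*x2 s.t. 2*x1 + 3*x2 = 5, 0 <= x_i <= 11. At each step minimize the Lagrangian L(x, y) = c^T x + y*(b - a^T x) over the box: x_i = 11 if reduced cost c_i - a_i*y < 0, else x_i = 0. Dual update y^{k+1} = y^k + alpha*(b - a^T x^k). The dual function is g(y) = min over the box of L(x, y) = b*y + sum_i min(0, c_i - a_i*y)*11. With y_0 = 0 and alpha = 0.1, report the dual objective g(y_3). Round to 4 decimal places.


Dual ascent for LP: min 11*x1 + 13*x2, 2*x1 + 3*x2 = 5, 0 <= x_i <= 11
Step 1: y^k = 0.0, reduced costs: (11.0, 13.0)
  x^k = (0.0, 0.0), subgradient = b - a^T x = 5.0
  y^{k+1} = 0.0 + 0.1*5.0 = 0.5
Step 2: y^k = 0.5, reduced costs: (10.0, 11.5)
  x^k = (0.0, 0.0), subgradient = b - a^T x = 5.0
  y^{k+1} = 0.5 + 0.1*5.0 = 1.0
Step 3: y^k = 1.0, reduced costs: (9.0, 10.0)
  x^k = (0.0, 0.0), subgradient = b - a^T x = 5.0
  y^{k+1} = 1.0 + 0.1*5.0 = 1.5
Dual objective at y_3 = 1.5: reduced costs (8.0, 8.5), box minimizer x = (0.0, 0.0)
g(y_3) = b*y + (c1 - a1*y)*x1 + (c2 - a2*y)*x2 = 5*1.5 + 8.0*0.0 + 8.5*0.0 = 7.5 + 0.0 + 0.0 = 7.5


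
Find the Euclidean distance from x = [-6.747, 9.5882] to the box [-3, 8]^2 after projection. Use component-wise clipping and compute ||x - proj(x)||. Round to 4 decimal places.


Project each component onto [-3, 8].
clip(-6.747) = -3.0, clip(9.5882) = 8.0
Projection = [-3.0, 8.0]
Squared diffs: [14.04, 2.5224]
Distance = sqrt(16.5624) = 4.0697


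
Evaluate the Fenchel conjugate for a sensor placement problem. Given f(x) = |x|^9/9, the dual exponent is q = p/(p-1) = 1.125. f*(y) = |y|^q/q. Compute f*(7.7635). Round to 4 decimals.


The conjugate exponent q satisfies 1/p + 1/q = 1.
p = 9, so q = 9/(9 - 1) = 1.125
|y|^q = 7.7635^1.125 = 10.0303
f*(7.7635) = 10.0303 / 1.125 = 8.9158


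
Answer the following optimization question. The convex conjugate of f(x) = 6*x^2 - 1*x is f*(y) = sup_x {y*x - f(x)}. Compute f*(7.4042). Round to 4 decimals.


f*(y) = sup_x {y*x - a*x^2 - b*x} = sup_x {(y-b)*x - a*x^2}
FOC: (y - b) - 2a*x = 0 => x* = (y - b)/(2a)
x* = (7.4042 + 1)/(2*6) = 0.7004
f*(7.4042) = (y-b)^2/(4a) = (7.4042 + 1)^2/(4*6)
= 70.6306/24 = 2.9429


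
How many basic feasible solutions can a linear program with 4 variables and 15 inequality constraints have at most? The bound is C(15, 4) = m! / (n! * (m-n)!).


Each vertex corresponds to some choice of n active constraints out of m, so the number of vertices is at most C(m, n) = m! / (n!(m-n)!).
m = 15, n = 4
Numerator: 15 * 14 * 13 * 12
Denominator: 4! = 24
C(15, 4) = 1365


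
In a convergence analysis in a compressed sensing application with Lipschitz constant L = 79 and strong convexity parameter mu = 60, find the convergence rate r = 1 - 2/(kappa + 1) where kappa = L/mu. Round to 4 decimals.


Step 1: Compute the condition number.
kappa = L/mu = 79/60 = 1.3167
Step 2: Compute the convergence rate.
r = 1 - 2/(kappa + 1) = 1 - 2*mu/(L + mu) = (L - mu)/(L + mu) = 19/139 = 0.1367


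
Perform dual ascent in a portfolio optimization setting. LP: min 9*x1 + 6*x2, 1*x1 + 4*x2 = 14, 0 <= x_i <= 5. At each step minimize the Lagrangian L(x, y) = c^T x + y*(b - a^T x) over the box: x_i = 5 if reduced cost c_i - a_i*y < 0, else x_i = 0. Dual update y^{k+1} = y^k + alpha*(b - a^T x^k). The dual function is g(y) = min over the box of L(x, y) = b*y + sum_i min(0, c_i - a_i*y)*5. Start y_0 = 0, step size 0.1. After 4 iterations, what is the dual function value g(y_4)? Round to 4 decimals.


Dual ascent for LP: min 9*x1 + 6*x2, 1*x1 + 4*x2 = 14, 0 <= x_i <= 5
Step 1: y^k = 0.0, reduced costs: (9.0, 6.0)
  x^k = (0.0, 0.0), subgradient = b - a^T x = 14.0
  y^{k+1} = 0.0 + 0.1*14.0 = 1.4
Step 2: y^k = 1.4, reduced costs: (7.6, 0.4)
  x^k = (0.0, 0.0), subgradient = b - a^T x = 14.0
  y^{k+1} = 1.4 + 0.1*14.0 = 2.8
Step 3: y^k = 2.8, reduced costs: (6.2, -5.2)
  x^k = (0.0, 5.0), subgradient = b - a^T x = -6.0
  y^{k+1} = 2.8 + 0.1*-6.0 = 2.2
Step 4: y^k = 2.2, reduced costs: (6.8, -2.8)
  x^k = (0.0, 5.0), subgradient = b - a^T x = -6.0
  y^{k+1} = 2.2 + 0.1*-6.0 = 1.6
Dual objective at y_4 = 1.6: reduced costs (7.4, -0.4), box minimizer x = (0.0, 5.0)
g(y_4) = b*y + (c1 - a1*y)*x1 + (c2 - a2*y)*x2 = 14*1.6 + 7.4*0.0 + (-0.4)*5.0 = 22.4 + 0.0 - 2.0 = 20.4


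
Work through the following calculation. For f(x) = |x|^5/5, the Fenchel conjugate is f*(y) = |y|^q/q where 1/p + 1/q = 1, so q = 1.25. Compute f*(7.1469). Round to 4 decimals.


The conjugate exponent q satisfies 1/p + 1/q = 1.
p = 5, so q = 5/(5 - 1) = 1.25
|y|^q = 7.1469^1.25 = 11.6855
f*(7.1469) = 11.6855 / 1.25 = 9.3484


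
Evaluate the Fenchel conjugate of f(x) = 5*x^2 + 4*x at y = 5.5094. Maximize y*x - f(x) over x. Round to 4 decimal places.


f*(y) = sup_x {y*x - a*x^2 - b*x} = sup_x {(y-b)*x - a*x^2}
FOC: (y - b) - 2a*x = 0 => x* = (y - b)/(2a)
x* = (5.5094 - 4)/(2*5) = 0.1509
f*(5.5094) = (y-b)^2/(4a) = (5.5094 - 4)^2/(4*5)
= 2.2783/20 = 0.1139


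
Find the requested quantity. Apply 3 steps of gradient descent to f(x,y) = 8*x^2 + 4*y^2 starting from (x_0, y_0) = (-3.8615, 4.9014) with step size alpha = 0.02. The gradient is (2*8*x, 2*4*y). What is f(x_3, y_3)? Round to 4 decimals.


Gradient descent on f(x,y) = 8*x^2 + 4*y^2.
Starting point: (-3.8615, 4.9014), alpha = 0.02
Step 1: grad_x = 2*8*-3.8615 = -61.784, grad_y = 2*4*4.9014 = 39.2112
  x_1 = -3.8615 - 0.02*-61.784 = -2.6258
  y_1 = 4.9014 - 0.02*39.2112 = 4.1172
Step 2: grad_x = 2*8*-2.6258 = -42.0131, grad_y = 2*4*4.1172 = 32.9374
  x_2 = -2.6258 - 0.02*-42.0131 = -1.7856
  y_2 = 4.1172 - 0.02*32.9374 = 3.4584
Step 3: grad_x = 2*8*-1.7856 = -28.5689, grad_y = 2*4*3.4584 = 27.6674
  x_3 = -1.7856 - 0.02*-28.5689 = -1.2142
  y_3 = 3.4584 - 0.02*27.6674 = 2.9051
f(-1.2142, 2.9051) = 8*(-1.2142)^2 + 4*2.9051^2 = 45.5518


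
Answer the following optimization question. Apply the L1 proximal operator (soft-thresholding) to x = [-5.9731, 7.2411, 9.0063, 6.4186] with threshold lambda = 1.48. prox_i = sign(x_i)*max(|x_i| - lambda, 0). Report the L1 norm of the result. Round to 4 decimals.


Soft-thresholding with lambda = 1.48:
prox(-5.9731) = sign(-5.9731)*max(|-5.9731| - 1.48, 0) = -4.4931
prox(7.2411) = sign(7.2411)*max(|7.2411| - 1.48, 0) = 5.7611
prox(9.0063) = sign(9.0063)*max(|9.0063| - 1.48, 0) = 7.5263
prox(6.4186) = sign(6.4186)*max(|6.4186| - 1.48, 0) = 4.9386
prox(x) = [-4.4931, 5.7611, 7.5263, 4.9386]
||prox(x)||_1 = 4.4931 + 5.7611 + 7.5263 + 4.9386 = 22.7191


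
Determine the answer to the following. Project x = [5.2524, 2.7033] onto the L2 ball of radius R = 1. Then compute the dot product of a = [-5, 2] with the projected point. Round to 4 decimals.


Step 1: Compute ||x|| (intermediates to 6 decimals).
||x|| = sqrt(5.2524^2 + 2.7033^2) = 5.907244
Step 2: Project.
Since ||x|| > R, scale = R/||x|| = 1/5.907244 = 0.169284, proj(x) = scale * x
proj(x) = [0.889147, 0.457625]
Step 3: Dot product.
a^T * proj(x) = -5*0.889147 + 2*0.457625 = -3.5305


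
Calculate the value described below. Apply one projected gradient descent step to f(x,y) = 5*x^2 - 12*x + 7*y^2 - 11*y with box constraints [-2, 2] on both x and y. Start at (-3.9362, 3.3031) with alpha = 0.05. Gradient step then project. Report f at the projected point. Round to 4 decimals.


Step 1: Compute gradient at (-3.9362, 3.3031).
grad_x = 2*5*-3.9362 - 12 = -51.362
grad_y = 2*7*3.3031 - 11 = 35.2434
Step 2: Gradient step.
x_raw = -3.9362 - 0.05*-51.362 = -1.3681
y_raw = 3.3031 - 0.05*35.2434 = 1.5409
Step 3: Project onto [-2, 2].
x_proj = clip(-1.3681) = -1.3681
y_proj = clip(1.5409) = 1.5409
Step 4: Evaluate f.
f(-1.3681, 1.5409) = 25.4467


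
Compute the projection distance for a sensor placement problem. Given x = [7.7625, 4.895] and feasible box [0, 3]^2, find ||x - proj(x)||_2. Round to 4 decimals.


Project each component onto [0, 3].
clip(7.7625) = 3.0, clip(4.895) = 3.0
Projection = [3.0, 3.0]
Squared diffs: [22.6814, 3.591]
Distance = sqrt(26.2724) = 5.1257


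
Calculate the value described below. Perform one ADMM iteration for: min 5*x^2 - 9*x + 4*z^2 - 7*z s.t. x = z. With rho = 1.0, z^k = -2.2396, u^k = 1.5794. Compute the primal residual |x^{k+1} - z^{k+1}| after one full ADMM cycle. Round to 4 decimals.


ADMM iteration with rho = 1.0, z^k = -2.2396, u^k = 1.5794
Step 1: x-update.
Minimize 5*x^2 - 9*x + (1.0/2)*(x + 2.2396 + 1.5794)^2
FOC: (2*5 + 1.0)*x = 9 + 1.0*(-2.2396 - 1.5794)
x^{k+1} = 0.471
Step 2: z-update.
Minimize 4*z^2 - 7*z + (1.0/2)*(0.471 - z + 1.5794)^2
FOC: (2*4 + 1.0)*z = 7 + 1.0*(0.471 + 1.5794)
z^{k+1} = 1.0056
Step 3: u-update.
u^{k+1} = 1.5794 + 0.471 - 1.0056 = 1.0448
Step 4: Primal residual = |0.471 - 1.0056| = 0.5346


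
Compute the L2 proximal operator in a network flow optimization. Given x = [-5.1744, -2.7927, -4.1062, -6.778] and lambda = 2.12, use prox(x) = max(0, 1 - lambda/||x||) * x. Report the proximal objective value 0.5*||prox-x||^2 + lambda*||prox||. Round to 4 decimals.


Step 1: Compute ||x||.
||x|| = 9.8679
Step 2: Compute scaling factor.
scale = max(0, 1 - 2.12/9.8679) = 0.7852
Step 3: prox(x) = [-4.0627, -2.1927, -3.224, -5.3218]
||prox(x)|| = 7.7479
Step 4: Proximal objective.
0.5*||prox-x||^2 = 2.2472
lambda*||prox|| = 16.4255
Total = 18.6728


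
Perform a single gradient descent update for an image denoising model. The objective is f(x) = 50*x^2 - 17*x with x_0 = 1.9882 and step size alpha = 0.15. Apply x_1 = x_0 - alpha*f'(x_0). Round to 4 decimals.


We compute the gradient at x_0 and apply the update.
f'(x) = 100*x - 17
f'(1.9882) = 100*1.9882 - 17 = 181.82
x_1 = 1.9882 - 0.15*181.82 = -25.2848


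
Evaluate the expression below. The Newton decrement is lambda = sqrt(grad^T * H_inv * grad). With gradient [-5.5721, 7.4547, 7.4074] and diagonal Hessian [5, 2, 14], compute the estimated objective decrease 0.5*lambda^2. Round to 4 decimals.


Step 1: H is diagonal, so H^(-1) * g = [-1.1144, 3.7274, 0.5291].
Step 2: g^T H^(-1) g = sum_i g_i^2 / H_ii
  = (-5.5721)^2/5 + (7.4547)^2/2 + (7.4074)^2/14
  = 6.2097 + 27.7863 + 3.9193 = 37.9152
Step 3: Objective decrease = 0.5 * g^T H^(-1) g = 18.9576


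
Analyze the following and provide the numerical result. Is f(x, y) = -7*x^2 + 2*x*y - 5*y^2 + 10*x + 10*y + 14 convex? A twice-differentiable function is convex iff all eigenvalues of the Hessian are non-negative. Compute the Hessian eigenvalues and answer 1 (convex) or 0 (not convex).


The Hessian of f(x,y) = -7*x^2 + 2*x*y - 5*y^2 + 10*x + 10*y + 14 is:
H = [[-14, 2], [2, -10]]
Trace = -14 - 10 = -24
Determinant = -14*-10 - (2)^2 = 136
Discriminant = (-24)^2 - 4*136 = 32.0
Eigenvalues: lambda_1 = -14.8284, lambda_2 = -9.1716
The function is not convex.

0


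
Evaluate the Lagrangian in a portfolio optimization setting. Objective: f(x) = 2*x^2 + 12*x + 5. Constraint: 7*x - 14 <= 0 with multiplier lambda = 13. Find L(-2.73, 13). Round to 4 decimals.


Step 1: Evaluate f(x).
f(-2.73) = 2*(-2.73)^2 + 12*(-2.73) + 5 = -12.8542
Step 2: Evaluate g(x).
g(-2.73) = 7*-2.73 - 14 = -33.11
Step 3: Compute Lagrangian.
L = -12.8542 + 13*-33.11 = -443.2842


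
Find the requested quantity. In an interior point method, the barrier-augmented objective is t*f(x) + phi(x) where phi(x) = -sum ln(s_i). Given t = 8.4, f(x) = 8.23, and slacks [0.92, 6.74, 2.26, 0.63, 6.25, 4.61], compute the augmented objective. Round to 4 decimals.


Step 1: Compute log-barrier.
ln values: [-0.0834, 1.9081, 0.8154, -0.462, 1.8326, 1.5282]
phi = -(-0.0834 + 1.9081 + 0.8154 - 0.462 + 1.8326 + 1.5282) = -5.5388
Step 2: Compute augmented objective.
t*f(x) = 8.4*8.23 = 69.132
Total = 69.132 - 5.5388 = 63.5932


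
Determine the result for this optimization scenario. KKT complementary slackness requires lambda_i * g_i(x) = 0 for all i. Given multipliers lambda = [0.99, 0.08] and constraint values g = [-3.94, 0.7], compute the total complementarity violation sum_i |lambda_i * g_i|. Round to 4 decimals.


KKT complementary slackness check:
lambda_1 * g_1 = 0.99 * -3.94 = -3.9006
lambda_2 * g_2 = 0.08 * 0.7 = 0.056
Total violation = 3.9006 + 0.056 = 3.9566


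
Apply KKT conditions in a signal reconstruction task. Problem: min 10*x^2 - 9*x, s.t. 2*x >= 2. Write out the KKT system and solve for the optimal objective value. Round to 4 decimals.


Step 1: Try lambda = 0 (constraint inactive).
x_unc = 9/(2*10) = 0.45
Check: 2*0.45 = 0.9 < 2 -- violated!
Step 2: Constraint must be active: 2*x = 2
x* = 2/2 = 1.0
lambda = (2*10*1.0 - 9)/2 = 5.5
Step 3: Compute optimal value.
f(x*) = 10*1.0^2 - 9*1.0 = 1.0


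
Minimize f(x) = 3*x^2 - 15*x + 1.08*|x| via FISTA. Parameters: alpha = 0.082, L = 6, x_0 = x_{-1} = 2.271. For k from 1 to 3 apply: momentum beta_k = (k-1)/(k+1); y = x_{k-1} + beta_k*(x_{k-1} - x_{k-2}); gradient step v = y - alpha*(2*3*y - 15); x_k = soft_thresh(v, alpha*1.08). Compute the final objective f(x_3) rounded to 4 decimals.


FISTA on f(x) = 3*x^2 - 15*x + 1.08*|x|
L = 6, alpha = 0.082
Iteration 1: beta = 0.0, y = 2.271 + 0.0*(2.271 - 2.271) = 2.271
  grad(y) = -1.374, v = y - alpha*grad = 2.3837
  prox(v) = soft_thresh(2.3837, 0.0886) = 2.2951
Iteration 2: beta = 0.3333, y = 2.2951 + 0.3333*(2.2951 - 2.271) = 2.3031
  grad(y) = -1.1811, v = y - alpha*grad = 2.4
  prox(v) = soft_thresh(2.4, 0.0886) = 2.3114
Iteration 3: beta = 0.5, y = 2.3114 + 0.5*(2.3114 - 2.2951) = 2.3196
  grad(y) = -1.0824, v = y - alpha*grad = 2.4084
  prox(v) = soft_thresh(2.4084, 0.0886) = 2.3198
f(x_3) = 3*2.3198^2 - 15*2.3198 + 1.08*|2.3198| = -16.1472


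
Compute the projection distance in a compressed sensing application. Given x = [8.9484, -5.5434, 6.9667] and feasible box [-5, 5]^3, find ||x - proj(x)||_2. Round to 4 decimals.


Project each component onto [-5, 5].
clip(8.9484) = 5.0, clip(-5.5434) = -5.0, clip(6.9667) = 5.0
Projection = [5.0, -5.0, 5.0]
Squared diffs: [15.5899, 0.2953, 3.8679]
Distance = sqrt(19.7531) = 4.4444


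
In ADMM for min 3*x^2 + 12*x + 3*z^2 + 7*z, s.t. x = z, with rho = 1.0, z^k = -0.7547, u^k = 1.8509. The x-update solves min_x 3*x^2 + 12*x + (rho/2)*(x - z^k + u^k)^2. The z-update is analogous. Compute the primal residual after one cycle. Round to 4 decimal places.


ADMM iteration with rho = 1.0, z^k = -0.7547, u^k = 1.8509
Step 1: x-update.
Minimize 3*x^2 + 12*x + (1.0/2)*(x + 0.7547 + 1.8509)^2
FOC: (2*3 + 1.0)*x = -12 + 1.0*(-0.7547 - 1.8509)
x^{k+1} = -2.0865
Step 2: z-update.
Minimize 3*z^2 + 7*z + (1.0/2)*(-2.0865 - z + 1.8509)^2
FOC: (2*3 + 1.0)*z = -7 + 1.0*(-2.0865 + 1.8509)
z^{k+1} = -1.0337
Step 3: u-update.
u^{k+1} = 1.8509 - 2.0865 + 1.0337 = 0.798
Step 4: Primal residual = |-2.0865 + 1.0337| = 1.0529


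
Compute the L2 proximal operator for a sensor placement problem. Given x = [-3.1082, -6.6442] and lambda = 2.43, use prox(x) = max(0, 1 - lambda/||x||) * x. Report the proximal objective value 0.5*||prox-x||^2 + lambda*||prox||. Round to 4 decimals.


Step 1: Compute ||x||.
||x|| = 7.3353
Step 2: Compute scaling factor.
scale = max(0, 1 - 2.43/7.3353) = 0.6687
Step 3: prox(x) = [-2.0785, -4.4431]
||prox(x)|| = 4.9053
Step 4: Proximal objective.
0.5*||prox-x||^2 = 2.9525
lambda*||prox|| = 11.9199
Total = 14.8723


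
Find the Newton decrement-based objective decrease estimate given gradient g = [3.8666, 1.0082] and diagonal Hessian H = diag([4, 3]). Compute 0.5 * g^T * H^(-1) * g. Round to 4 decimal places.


Step 1: H is diagonal, so H^(-1) * g = [0.9667, 0.3361].
Step 2: g^T H^(-1) g = sum_i g_i^2 / H_ii
  = (3.8666)^2/4 + (1.0082)^2/3
  = 3.7376 + 0.3388 = 4.0765
Step 3: Objective decrease = 0.5 * g^T H^(-1) g = 2.0382


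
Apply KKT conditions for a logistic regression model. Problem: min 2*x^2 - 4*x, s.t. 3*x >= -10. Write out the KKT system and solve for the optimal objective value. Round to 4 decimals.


Step 1: Try lambda = 0 (constraint inactive).
Stationarity: 2*2*x - 4 = 0
x* = 4/(2*2) = 1.0
Check constraint: 3*1.0 = 3.0 >= -10 -- satisfied.
Step 2: Compute optimal value.
f(x*) = 2*1.0^2 - 4*1.0 = -2.0


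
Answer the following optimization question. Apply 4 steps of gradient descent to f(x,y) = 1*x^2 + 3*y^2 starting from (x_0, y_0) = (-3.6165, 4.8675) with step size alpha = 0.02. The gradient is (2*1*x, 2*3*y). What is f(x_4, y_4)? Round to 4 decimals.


Gradient descent on f(x,y) = 1*x^2 + 3*y^2.
Starting point: (-3.6165, 4.8675), alpha = 0.02
Step 1: grad_x = 2*1*-3.6165 = -7.233, grad_y = 2*3*4.8675 = 29.205
  x_1 = -3.6165 - 0.02*-7.233 = -3.4718
  y_1 = 4.8675 - 0.02*29.205 = 4.2834
Step 2: grad_x = 2*1*-3.4718 = -6.9437, grad_y = 2*3*4.2834 = 25.7004
  x_2 = -3.4718 - 0.02*-6.9437 = -3.333
  y_2 = 4.2834 - 0.02*25.7004 = 3.7694
Step 3: grad_x = 2*1*-3.333 = -6.6659, grad_y = 2*3*3.7694 = 22.6164
  x_3 = -3.333 - 0.02*-6.6659 = -3.1996
  y_3 = 3.7694 - 0.02*22.6164 = 3.3171
Step 4: grad_x = 2*1*-3.1996 = -6.3993, grad_y = 2*3*3.3171 = 19.9024
  x_4 = -3.1996 - 0.02*-6.3993 = -3.0717
  y_4 = 3.3171 - 0.02*19.9024 = 2.919
f(-3.0717, 2.919) = 1*(-3.0717)^2 + 3*2.919^2 = 34.9971


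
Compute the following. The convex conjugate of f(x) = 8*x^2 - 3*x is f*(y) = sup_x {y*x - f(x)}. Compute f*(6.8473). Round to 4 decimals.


f*(y) = sup_x {y*x - a*x^2 - b*x} = sup_x {(y-b)*x - a*x^2}
FOC: (y - b) - 2a*x = 0 => x* = (y - b)/(2a)
x* = (6.8473 + 3)/(2*8) = 0.6155
f*(6.8473) = (y-b)^2/(4a) = (6.8473 + 3)^2/(4*8)
= 96.9693/32 = 3.0303


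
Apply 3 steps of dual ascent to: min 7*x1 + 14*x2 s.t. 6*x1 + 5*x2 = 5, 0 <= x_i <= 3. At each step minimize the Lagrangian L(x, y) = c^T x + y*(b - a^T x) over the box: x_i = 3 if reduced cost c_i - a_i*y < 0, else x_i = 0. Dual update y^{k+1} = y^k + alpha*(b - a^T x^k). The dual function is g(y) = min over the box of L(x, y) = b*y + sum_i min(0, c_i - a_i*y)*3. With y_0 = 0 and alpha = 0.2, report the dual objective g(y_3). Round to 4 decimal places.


Dual ascent for LP: min 7*x1 + 14*x2, 6*x1 + 5*x2 = 5, 0 <= x_i <= 3
Step 1: y^k = 0.0, reduced costs: (7.0, 14.0)
  x^k = (0.0, 0.0), subgradient = b - a^T x = 5.0
  y^{k+1} = 0.0 + 0.2*5.0 = 1.0
Step 2: y^k = 1.0, reduced costs: (1.0, 9.0)
  x^k = (0.0, 0.0), subgradient = b - a^T x = 5.0
  y^{k+1} = 1.0 + 0.2*5.0 = 2.0
Step 3: y^k = 2.0, reduced costs: (-5.0, 4.0)
  x^k = (3.0, 0.0), subgradient = b - a^T x = -13.0
  y^{k+1} = 2.0 + 0.2*-13.0 = -0.6
Dual objective at y_3 = -0.6: reduced costs (10.6, 17.0), box minimizer x = (0.0, 0.0)
g(y_3) = b*y + (c1 - a1*y)*x1 + (c2 - a2*y)*x2 = 5*(-0.6) + 10.6*0.0 + 17.0*0.0 = -3.0 + 0.0 + 0.0 = -3.0


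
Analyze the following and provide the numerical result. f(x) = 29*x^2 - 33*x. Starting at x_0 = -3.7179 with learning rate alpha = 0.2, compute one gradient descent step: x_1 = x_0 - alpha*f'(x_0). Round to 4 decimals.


We compute the gradient at x_0 and apply the update.
f'(x) = 58*x - 33
f'(-3.7179) = 58*-3.7179 - 33 = -248.6382
x_1 = -3.7179 - 0.2*-248.6382 = 46.0097


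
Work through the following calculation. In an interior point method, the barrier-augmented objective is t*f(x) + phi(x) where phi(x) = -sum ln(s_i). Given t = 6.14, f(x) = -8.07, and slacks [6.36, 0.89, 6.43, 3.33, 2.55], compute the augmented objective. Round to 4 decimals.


Step 1: Compute log-barrier.
ln values: [1.85, -0.1165, 1.861, 1.203, 0.9361]
phi = -(1.85 - 0.1165 + 1.861 + 1.203 + 0.9361) = -5.7335
Step 2: Compute augmented objective.
t*f(x) = 6.14*-8.07 = -49.5498
Total = -49.5498 - 5.7335 = -55.2833


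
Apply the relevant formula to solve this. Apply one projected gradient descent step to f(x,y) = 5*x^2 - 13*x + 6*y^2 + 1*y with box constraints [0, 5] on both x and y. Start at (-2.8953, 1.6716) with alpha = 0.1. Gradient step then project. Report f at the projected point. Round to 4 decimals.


Step 1: Compute gradient at (-2.8953, 1.6716).
grad_x = 2*5*-2.8953 - 13 = -41.953
grad_y = 2*6*1.6716 + 1 = 21.0592
Step 2: Gradient step.
x_raw = -2.8953 - 0.1*-41.953 = 1.3
y_raw = 1.6716 - 0.1*21.0592 = -0.4343
Step 3: Project onto [0, 5].
x_proj = clip(1.3) = 1.3
y_proj = clip(-0.4343) = 0.0
Step 4: Evaluate f.
f(1.3, 0.0) = -8.45


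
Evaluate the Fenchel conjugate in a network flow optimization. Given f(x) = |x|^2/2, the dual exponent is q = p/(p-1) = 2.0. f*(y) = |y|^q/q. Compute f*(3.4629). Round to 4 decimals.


The conjugate exponent q satisfies 1/p + 1/q = 1.
p = 2, so q = 2/(2 - 1) = 2.0
|y|^q = 3.4629^2.0 = 11.9917
f*(3.4629) = 11.9917 / 2.0 = 5.9958


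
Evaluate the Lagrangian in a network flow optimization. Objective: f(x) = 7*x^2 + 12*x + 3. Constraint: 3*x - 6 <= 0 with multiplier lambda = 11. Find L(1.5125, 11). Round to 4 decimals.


Step 1: Evaluate f(x).
f(1.5125) = 7*1.5125^2 + 12*1.5125 + 3 = 37.1636
Step 2: Evaluate g(x).
g(1.5125) = 3*1.5125 - 6 = -1.4625
Step 3: Compute Lagrangian.
L = 37.1636 + 11*-1.4625 = 21.0761


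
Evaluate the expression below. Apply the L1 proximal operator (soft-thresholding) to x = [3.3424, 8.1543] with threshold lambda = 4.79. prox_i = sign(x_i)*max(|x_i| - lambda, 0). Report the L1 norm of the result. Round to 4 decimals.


Soft-thresholding with lambda = 4.79:
prox(3.3424) = sign(3.3424)*max(|3.3424| - 4.79, 0) = 0.0
prox(8.1543) = sign(8.1543)*max(|8.1543| - 4.79, 0) = 3.3643
prox(x) = [0.0, 3.3643]
||prox(x)||_1 = 0.0 + 3.3643 = 3.3643


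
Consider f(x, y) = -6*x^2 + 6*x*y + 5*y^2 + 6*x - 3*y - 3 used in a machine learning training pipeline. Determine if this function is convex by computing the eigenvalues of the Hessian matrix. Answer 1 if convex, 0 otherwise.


The Hessian of f(x,y) = -6*x^2 + 6*x*y + 5*y^2 + 6*x - 3*y - 3 is:
H = [[-12, 6], [6, 10]]
Trace = -12 + 10 = -2
Determinant = -12*10 - (6)^2 = -156
Discriminant = (-2)^2 - 4*-156 = 628.0
Eigenvalues: lambda_1 = -13.53, lambda_2 = 11.53
The function is not convex.

0


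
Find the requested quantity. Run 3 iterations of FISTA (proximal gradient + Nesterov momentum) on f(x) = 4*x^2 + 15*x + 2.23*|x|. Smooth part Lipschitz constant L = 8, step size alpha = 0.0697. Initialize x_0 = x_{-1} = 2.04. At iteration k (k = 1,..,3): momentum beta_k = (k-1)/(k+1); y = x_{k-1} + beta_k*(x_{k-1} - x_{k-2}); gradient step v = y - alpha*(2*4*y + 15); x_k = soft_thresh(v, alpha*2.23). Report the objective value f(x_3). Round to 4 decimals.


FISTA on f(x) = 4*x^2 + 15*x + 2.23*|x|
L = 8, alpha = 0.0697
Iteration 1: beta = 0.0, y = 2.04 + 0.0*(2.04 - 2.04) = 2.04
  grad(y) = 31.32, v = y - alpha*grad = -0.143
  prox(v) = soft_thresh(-0.143, 0.1554) = 0.0
Iteration 2: beta = 0.3333, y = 0.0 + 0.3333*(0.0 - 2.04) = -0.68
  grad(y) = 9.56, v = y - alpha*grad = -1.3463
  prox(v) = soft_thresh(-1.3463, 0.1554) = -1.1909
Iteration 3: beta = 0.5, y = -1.1909 + 0.5*(-1.1909 - 0.0) = -1.7864
  grad(y) = 0.7092, v = y - alpha*grad = -1.8358
  prox(v) = soft_thresh(-1.8358, 0.1554) = -1.6804
f(x_3) = 4*(-1.6804)^2 + 15*(-1.6804) + 2.23*|-1.6804| = -10.1638


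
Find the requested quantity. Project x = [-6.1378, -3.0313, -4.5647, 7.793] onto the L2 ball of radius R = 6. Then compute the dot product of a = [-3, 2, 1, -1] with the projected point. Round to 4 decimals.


Step 1: Compute ||x|| (intermediates to 6 decimals).
||x|| = sqrt((-6.1378)^2 + (-3.0313)^2 + (-4.5647)^2 + 7.793^2) = 11.332639
Step 2: Project.
Since ||x|| > R, scale = R/||x|| = 6/11.332639 = 0.529444, proj(x) = scale * x
proj(x) = [-3.249621, -1.604904, -2.416753, 4.125957]
Step 3: Dot product.
a^T * proj(x) = -3*(-3.249621) + 2*(-1.604904) + 1*(-2.416753) - 1*4.125957 = -0.0037


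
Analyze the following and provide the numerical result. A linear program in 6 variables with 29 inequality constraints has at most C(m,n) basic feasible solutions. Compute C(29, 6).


Each vertex corresponds to some choice of n active constraints out of m, so the number of vertices is at most C(m, n) = m! / (n!(m-n)!).
m = 29, n = 6
Numerator: 29 * 28 * 27 * 26 * 25 * 24
Denominator: 6! = 720
C(29, 6) = 475020


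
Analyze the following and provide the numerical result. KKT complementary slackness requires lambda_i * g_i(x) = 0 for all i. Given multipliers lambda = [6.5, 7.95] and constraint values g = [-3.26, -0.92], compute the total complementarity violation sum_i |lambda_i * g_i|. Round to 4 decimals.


KKT complementary slackness check:
lambda_1 * g_1 = 6.5 * -3.26 = -21.19
lambda_2 * g_2 = 7.95 * -0.92 = -7.314
Total violation = 21.19 + 7.314 = 28.504


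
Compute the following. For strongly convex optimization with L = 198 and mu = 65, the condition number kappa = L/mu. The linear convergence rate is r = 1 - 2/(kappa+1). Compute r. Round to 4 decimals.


Step 1: Compute the condition number.
kappa = L/mu = 198/65 = 3.0462
Step 2: Compute the convergence rate.
r = 1 - 2/(kappa + 1) = 1 - 2*mu/(L + mu) = (L - mu)/(L + mu) = 133/263 = 0.5057


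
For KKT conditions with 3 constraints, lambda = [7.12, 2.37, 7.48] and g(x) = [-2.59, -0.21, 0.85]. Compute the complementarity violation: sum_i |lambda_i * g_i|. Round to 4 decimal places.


KKT complementary slackness check:
lambda_1 * g_1 = 7.12 * -2.59 = -18.4408
lambda_2 * g_2 = 2.37 * -0.21 = -0.4977
lambda_3 * g_3 = 7.48 * 0.85 = 6.358
Total violation = 18.4408 + 0.4977 + 6.358 = 25.2965


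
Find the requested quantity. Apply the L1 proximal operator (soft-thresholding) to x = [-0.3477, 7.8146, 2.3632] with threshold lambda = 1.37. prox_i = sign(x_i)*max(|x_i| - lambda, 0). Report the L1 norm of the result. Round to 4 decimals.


Soft-thresholding with lambda = 1.37:
prox(-0.3477) = sign(-0.3477)*max(|-0.3477| - 1.37, 0) = 0.0
prox(7.8146) = sign(7.8146)*max(|7.8146| - 1.37, 0) = 6.4446
prox(2.3632) = sign(2.3632)*max(|2.3632| - 1.37, 0) = 0.9932
prox(x) = [0.0, 6.4446, 0.9932]
||prox(x)||_1 = 0.0 + 6.4446 + 0.9932 = 7.4378


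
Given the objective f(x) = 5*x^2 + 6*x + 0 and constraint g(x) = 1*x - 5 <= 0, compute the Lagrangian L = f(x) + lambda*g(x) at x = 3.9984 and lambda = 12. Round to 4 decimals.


Step 1: Evaluate f(x).
f(3.9984) = 5*3.9984^2 + 6*3.9984 + 0 = 103.9264
Step 2: Evaluate g(x).
g(3.9984) = 1*3.9984 - 5 = -1.0016
Step 3: Compute Lagrangian.
L = 103.9264 + 12*-1.0016 = 91.9072


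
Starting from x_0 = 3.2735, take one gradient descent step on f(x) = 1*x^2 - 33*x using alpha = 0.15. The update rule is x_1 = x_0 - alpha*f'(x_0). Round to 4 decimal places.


We compute the gradient at x_0 and apply the update.
f'(x) = 2*x - 33
f'(3.2735) = 2*3.2735 - 33 = -26.453
x_1 = 3.2735 - 0.15*-26.453 = 7.2415


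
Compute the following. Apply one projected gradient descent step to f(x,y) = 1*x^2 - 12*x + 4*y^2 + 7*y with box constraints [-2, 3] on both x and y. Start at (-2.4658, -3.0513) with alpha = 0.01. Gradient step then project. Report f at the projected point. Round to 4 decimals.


Step 1: Compute gradient at (-2.4658, -3.0513).
grad_x = 2*1*-2.4658 - 12 = -16.9316
grad_y = 2*4*-3.0513 + 7 = -17.4104
Step 2: Gradient step.
x_raw = -2.4658 - 0.01*-16.9316 = -2.2965
y_raw = -3.0513 - 0.01*-17.4104 = -2.8772
Step 3: Project onto [-2, 3].
x_proj = clip(-2.2965) = -2.0
y_proj = clip(-2.8772) = -2.0
Step 4: Evaluate f.
f(-2.0, -2.0) = 30.0


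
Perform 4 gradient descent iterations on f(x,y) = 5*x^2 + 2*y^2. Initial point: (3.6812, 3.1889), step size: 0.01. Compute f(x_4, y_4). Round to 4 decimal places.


Gradient descent on f(x,y) = 5*x^2 + 2*y^2.
Starting point: (3.6812, 3.1889), alpha = 0.01
Step 1: grad_x = 2*5*3.6812 = 36.812, grad_y = 2*2*3.1889 = 12.7556
  x_1 = 3.6812 - 0.01*36.812 = 3.3131
  y_1 = 3.1889 - 0.01*12.7556 = 3.0613
Step 2: grad_x = 2*5*3.3131 = 33.1308, grad_y = 2*2*3.0613 = 12.2454
  x_2 = 3.3131 - 0.01*33.1308 = 2.9818
  y_2 = 3.0613 - 0.01*12.2454 = 2.9389
Step 3: grad_x = 2*5*2.9818 = 29.8177, grad_y = 2*2*2.9389 = 11.7556
  x_3 = 2.9818 - 0.01*29.8177 = 2.6836
  y_3 = 2.9389 - 0.01*11.7556 = 2.8213
Step 4: grad_x = 2*5*2.6836 = 26.8359, grad_y = 2*2*2.8213 = 11.2853
  x_4 = 2.6836 - 0.01*26.8359 = 2.4152
  y_4 = 2.8213 - 0.01*11.2853 = 2.7085
f(2.4152, 2.7085) = 5*2.4152^2 + 2*2.7085^2 = 43.8385


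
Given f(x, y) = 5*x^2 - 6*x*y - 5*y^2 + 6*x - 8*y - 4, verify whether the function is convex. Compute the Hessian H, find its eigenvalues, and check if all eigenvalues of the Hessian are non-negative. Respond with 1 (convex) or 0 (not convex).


The Hessian of f(x,y) = 5*x^2 - 6*x*y - 5*y^2 + 6*x - 8*y - 4 is:
H = [[10, -6], [-6, -10]]
Trace = 10 - 10 = 0
Determinant = 10*-10 - (-6)^2 = -136
Discriminant = (0)^2 - 4*-136 = 544.0
Eigenvalues: lambda_1 = -11.6619, lambda_2 = 11.6619
The function is not convex.

0


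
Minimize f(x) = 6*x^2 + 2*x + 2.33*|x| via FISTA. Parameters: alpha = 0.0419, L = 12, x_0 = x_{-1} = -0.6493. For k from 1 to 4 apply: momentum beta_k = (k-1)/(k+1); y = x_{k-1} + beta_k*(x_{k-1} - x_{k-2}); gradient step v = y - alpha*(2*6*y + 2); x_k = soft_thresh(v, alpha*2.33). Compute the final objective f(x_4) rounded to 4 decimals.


FISTA on f(x) = 6*x^2 + 2*x + 2.33*|x|
L = 12, alpha = 0.0419
Iteration 1: beta = 0.0, y = -0.6493 + 0.0*(-0.6493 + 0.6493) = -0.6493
  grad(y) = -5.7916, v = y - alpha*grad = -0.4066
  prox(v) = soft_thresh(-0.4066, 0.0976) = -0.309
Iteration 2: beta = 0.3333, y = -0.309 + 0.3333*(-0.309 + 0.6493) = -0.1956
  grad(y) = -0.3469, v = y - alpha*grad = -0.181
  prox(v) = soft_thresh(-0.181, 0.0976) = -0.0834
Iteration 3: beta = 0.5, y = -0.0834 + 0.5*(-0.0834 + 0.309) = 0.0294
  grad(y) = 2.3526, v = y - alpha*grad = -0.0692
  prox(v) = soft_thresh(-0.0692, 0.0976) = 0.0
Iteration 4: beta = 0.6, y = 0.0 + 0.6*(0.0 + 0.0834) = 0.05
  grad(y) = 2.6006, v = y - alpha*grad = -0.0589
  prox(v) = soft_thresh(-0.0589, 0.0976) = 0.0
f(x_4) = 6*0.0^2 + 2*0.0 + 2.33*|0.0| = 0.0


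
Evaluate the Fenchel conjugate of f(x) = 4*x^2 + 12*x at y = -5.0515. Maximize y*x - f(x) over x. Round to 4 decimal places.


f*(y) = sup_x {y*x - a*x^2 - b*x} = sup_x {(y-b)*x - a*x^2}
FOC: (y - b) - 2a*x = 0 => x* = (y - b)/(2a)
x* = (-5.0515 - 12)/(2*4) = -2.1314
f*(-5.0515) = (y-b)^2/(4a) = (-5.0515 - 12)^2/(4*4)
= 290.7537/16 = 18.1721


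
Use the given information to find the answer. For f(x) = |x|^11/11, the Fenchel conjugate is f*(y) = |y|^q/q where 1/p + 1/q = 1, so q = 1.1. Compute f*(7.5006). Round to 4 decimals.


The conjugate exponent q satisfies 1/p + 1/q = 1.
p = 11, so q = 11/(11 - 1) = 1.1
|y|^q = 7.5006^1.1 = 9.175
f*(7.5006) = 9.175 / 1.1 = 8.3409


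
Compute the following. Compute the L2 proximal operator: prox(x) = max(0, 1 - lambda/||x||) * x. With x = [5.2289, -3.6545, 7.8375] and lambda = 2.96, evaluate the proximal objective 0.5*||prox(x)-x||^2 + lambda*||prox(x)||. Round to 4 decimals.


Step 1: Compute ||x||.
||x|| = 10.1056
Step 2: Compute scaling factor.
scale = max(0, 1 - 2.96/10.1056) = 0.7071
Step 3: prox(x) = [3.6973, -2.5841, 5.5418]
||prox(x)|| = 7.1456
Step 4: Proximal objective.
0.5*||prox-x||^2 = 4.3808
lambda*||prox|| = 21.151
Total = 25.5318


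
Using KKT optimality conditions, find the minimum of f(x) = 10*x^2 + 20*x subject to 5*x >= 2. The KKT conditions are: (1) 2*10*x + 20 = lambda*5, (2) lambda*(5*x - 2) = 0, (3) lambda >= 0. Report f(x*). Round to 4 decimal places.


Step 1: Try lambda = 0 (constraint inactive).
x_unc = -20/(2*10) = -1.0
Check: 5*-1.0 = -5.0 < 2 -- violated!
Step 2: Constraint must be active: 5*x = 2
x* = 2/5 = 0.4
lambda = (2*10*0.4 + 20)/5 = 5.6
Step 3: Compute optimal value.
f(x*) = 10*0.4^2 + 20*0.4 = 9.6


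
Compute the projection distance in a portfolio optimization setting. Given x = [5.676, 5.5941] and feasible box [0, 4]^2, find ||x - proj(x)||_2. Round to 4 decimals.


Project each component onto [0, 4].
clip(5.676) = 4.0, clip(5.5941) = 4.0
Projection = [4.0, 4.0]
Squared diffs: [2.809, 2.5412]
Distance = sqrt(5.3502) = 2.313


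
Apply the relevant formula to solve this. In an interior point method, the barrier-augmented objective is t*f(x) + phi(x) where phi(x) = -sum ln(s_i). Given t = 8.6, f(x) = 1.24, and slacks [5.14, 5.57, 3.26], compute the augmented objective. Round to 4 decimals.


Step 1: Compute log-barrier.
ln values: [1.6371, 1.7174, 1.1817]
phi = -(1.6371 + 1.7174 + 1.1817) = -4.5362
Step 2: Compute augmented objective.
t*f(x) = 8.6*1.24 = 10.664
Total = 10.664 - 4.5362 = 6.1278


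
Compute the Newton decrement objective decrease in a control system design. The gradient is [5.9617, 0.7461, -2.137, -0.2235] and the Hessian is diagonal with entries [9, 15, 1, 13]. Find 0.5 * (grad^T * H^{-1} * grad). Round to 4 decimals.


Step 1: H is diagonal, so H^(-1) * g = [0.6624, 0.0497, -2.137, -0.0172].
Step 2: g^T H^(-1) g = sum_i g_i^2 / H_ii
  = (5.9617)^2/9 + (0.7461)^2/15 + (-2.137)^2/1 + (-0.2235)^2/13
  = 3.9491 + 0.0371 + 4.5668 + 0.0038 = 8.5568
Step 3: Objective decrease = 0.5 * g^T H^(-1) g = 4.2784


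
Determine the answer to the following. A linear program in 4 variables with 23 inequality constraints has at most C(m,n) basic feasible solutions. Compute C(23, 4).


Each vertex corresponds to some choice of n active constraints out of m, so the number of vertices is at most C(m, n) = m! / (n!(m-n)!).
m = 23, n = 4
Numerator: 23 * 22 * 21 * 20
Denominator: 4! = 24
C(23, 4) = 8855


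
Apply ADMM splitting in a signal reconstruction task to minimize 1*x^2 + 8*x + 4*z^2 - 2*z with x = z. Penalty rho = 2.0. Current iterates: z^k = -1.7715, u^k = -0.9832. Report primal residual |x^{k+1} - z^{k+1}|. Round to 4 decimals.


ADMM iteration with rho = 2.0, z^k = -1.7715, u^k = -0.9832
Step 1: x-update.
Minimize 1*x^2 + 8*x + (2.0/2)*(x + 1.7715 - 0.9832)^2
FOC: (2*1 + 2.0)*x = -8 + 2.0*(-1.7715 + 0.9832)
x^{k+1} = -2.3942
Step 2: z-update.
Minimize 4*z^2 - 2*z + (2.0/2)*(-2.3942 - z - 0.9832)^2
FOC: (2*4 + 2.0)*z = 2 + 2.0*(-2.3942 - 0.9832)
z^{k+1} = -0.4755
Step 3: u-update.
u^{k+1} = -0.9832 - 2.3942 + 0.4755 = -2.9019
Step 4: Primal residual = |-2.3942 + 0.4755| = 1.9187


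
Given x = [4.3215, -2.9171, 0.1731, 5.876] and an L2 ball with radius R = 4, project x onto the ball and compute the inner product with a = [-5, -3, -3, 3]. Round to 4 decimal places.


Step 1: Compute ||x|| (intermediates to 6 decimals).
||x|| = sqrt(4.3215^2 + (-2.9171)^2 + 0.1731^2 + 5.876^2) = 7.857619
Step 2: Project.
Since ||x|| > R, scale = R/||x|| = 4/7.857619 = 0.50906, proj(x) = scale * x
proj(x) = [2.199903, -1.484979, 0.088118, 2.991237]
Step 3: Dot product.
a^T * proj(x) = -5*2.199903 - 3*(-1.484979) - 3*0.088118 + 3*2.991237 = 2.1648


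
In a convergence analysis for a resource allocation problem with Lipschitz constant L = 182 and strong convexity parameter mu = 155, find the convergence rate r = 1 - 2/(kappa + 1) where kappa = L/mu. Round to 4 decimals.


Step 1: Compute the condition number.
kappa = L/mu = 182/155 = 1.1742
Step 2: Compute the convergence rate.
r = 1 - 2/(kappa + 1) = 1 - 2*mu/(L + mu) = (L - mu)/(L + mu) = 27/337 = 0.0801


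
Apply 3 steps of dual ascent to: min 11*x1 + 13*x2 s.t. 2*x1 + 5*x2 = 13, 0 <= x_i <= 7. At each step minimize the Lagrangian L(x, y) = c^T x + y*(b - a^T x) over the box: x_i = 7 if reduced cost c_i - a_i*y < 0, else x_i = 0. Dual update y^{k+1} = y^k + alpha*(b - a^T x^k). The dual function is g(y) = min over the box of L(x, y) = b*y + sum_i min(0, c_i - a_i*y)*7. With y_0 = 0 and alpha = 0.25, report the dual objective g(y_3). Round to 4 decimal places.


Dual ascent for LP: min 11*x1 + 13*x2, 2*x1 + 5*x2 = 13, 0 <= x_i <= 7
Step 1: y^k = 0.0, reduced costs: (11.0, 13.0)
  x^k = (0.0, 0.0), subgradient = b - a^T x = 13.0
  y^{k+1} = 0.0 + 0.25*13.0 = 3.25
Step 2: y^k = 3.25, reduced costs: (4.5, -3.25)
  x^k = (0.0, 7.0), subgradient = b - a^T x = -22.0
  y^{k+1} = 3.25 + 0.25*-22.0 = -2.25
Step 3: y^k = -2.25, reduced costs: (15.5, 24.25)
  x^k = (0.0, 0.0), subgradient = b - a^T x = 13.0
  y^{k+1} = -2.25 + 0.25*13.0 = 1.0
Dual objective at y_3 = 1.0: reduced costs (9.0, 8.0), box minimizer x = (0.0, 0.0)
g(y_3) = b*y + (c1 - a1*y)*x1 + (c2 - a2*y)*x2 = 13*1.0 + 9.0*0.0 + 8.0*0.0 = 13.0 + 0.0 + 0.0 = 13.0


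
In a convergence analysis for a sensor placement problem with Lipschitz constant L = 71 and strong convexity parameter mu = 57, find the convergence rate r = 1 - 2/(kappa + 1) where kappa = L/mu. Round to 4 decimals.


Step 1: Compute the condition number.
kappa = L/mu = 71/57 = 1.2456
Step 2: Compute the convergence rate.
r = 1 - 2/(kappa + 1) = 1 - 2*mu/(L + mu) = (L - mu)/(L + mu) = 14/128 = 0.1094


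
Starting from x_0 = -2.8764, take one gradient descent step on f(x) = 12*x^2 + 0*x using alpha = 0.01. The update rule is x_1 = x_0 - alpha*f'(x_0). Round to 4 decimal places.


We compute the gradient at x_0 and apply the update.
f'(x) = 24*x + 0
f'(-2.8764) = 24*-2.8764 + 0 = -69.0336
x_1 = -2.8764 - 0.01*-69.0336 = -2.1861


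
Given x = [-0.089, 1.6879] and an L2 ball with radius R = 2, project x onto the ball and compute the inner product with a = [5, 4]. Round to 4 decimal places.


Step 1: Compute ||x|| (intermediates to 6 decimals).
||x|| = sqrt((-0.089)^2 + 1.6879^2) = 1.690245
Step 2: Project.
Since ||x|| <= R, proj = x (no scaling needed).
proj(x) = [-0.089, 1.6879]
Step 3: Dot product.
a^T * proj(x) = 5*(-0.089) + 4*1.6879 = 6.3066


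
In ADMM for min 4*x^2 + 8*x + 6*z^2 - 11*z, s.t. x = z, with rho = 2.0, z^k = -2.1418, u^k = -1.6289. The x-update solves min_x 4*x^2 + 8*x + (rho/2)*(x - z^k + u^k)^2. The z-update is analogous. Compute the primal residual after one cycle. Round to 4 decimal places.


ADMM iteration with rho = 2.0, z^k = -2.1418, u^k = -1.6289
Step 1: x-update.
Minimize 4*x^2 + 8*x + (2.0/2)*(x + 2.1418 - 1.6289)^2
FOC: (2*4 + 2.0)*x = -8 + 2.0*(-2.1418 + 1.6289)
x^{k+1} = -0.9026
Step 2: z-update.
Minimize 6*z^2 - 11*z + (2.0/2)*(-0.9026 - z - 1.6289)^2
FOC: (2*6 + 2.0)*z = 11 + 2.0*(-0.9026 - 1.6289)
z^{k+1} = 0.4241
Step 3: u-update.
u^{k+1} = -1.6289 - 0.9026 - 0.4241 = -2.9556
Step 4: Primal residual = |-0.9026 - 0.4241| = 1.3267


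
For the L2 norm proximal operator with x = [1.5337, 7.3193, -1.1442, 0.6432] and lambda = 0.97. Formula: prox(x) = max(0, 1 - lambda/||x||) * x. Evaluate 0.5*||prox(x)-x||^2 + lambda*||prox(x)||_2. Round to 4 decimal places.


Step 1: Compute ||x||.
||x|| = 7.5926
Step 2: Compute scaling factor.
scale = max(0, 1 - 0.97/7.5926) = 0.8722
Step 3: prox(x) = [1.3378, 6.3842, -0.998, 0.561]
||prox(x)|| = 6.6226
Step 4: Proximal objective.
0.5*||prox-x||^2 = 0.4705
lambda*||prox|| = 6.4239
Total = 6.8944


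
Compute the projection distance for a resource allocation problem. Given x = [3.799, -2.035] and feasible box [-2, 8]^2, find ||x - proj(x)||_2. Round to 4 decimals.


Project each component onto [-2, 8].
clip(3.799) = 3.799, clip(-2.035) = -2.0
Projection = [3.799, -2.0]
Squared diffs: [0.0, 0.0012]
Distance = sqrt(0.0012) = 0.035


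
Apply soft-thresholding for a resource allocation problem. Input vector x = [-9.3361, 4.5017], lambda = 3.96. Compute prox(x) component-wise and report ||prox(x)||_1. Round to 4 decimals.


Soft-thresholding with lambda = 3.96:
prox(-9.3361) = sign(-9.3361)*max(|-9.3361| - 3.96, 0) = -5.3761
prox(4.5017) = sign(4.5017)*max(|4.5017| - 3.96, 0) = 0.5417
prox(x) = [-5.3761, 0.5417]
||prox(x)||_1 = 5.3761 + 0.5417 = 5.9178


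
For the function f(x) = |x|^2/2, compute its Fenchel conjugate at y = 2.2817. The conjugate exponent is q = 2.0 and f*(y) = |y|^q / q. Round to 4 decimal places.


The conjugate exponent q satisfies 1/p + 1/q = 1.
p = 2, so q = 2/(2 - 1) = 2.0
|y|^q = 2.2817^2.0 = 5.2062
f*(2.2817) = 5.2062 / 2.0 = 2.6031
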